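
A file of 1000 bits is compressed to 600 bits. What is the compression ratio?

Compression ratio = Original / Compressed
= 1000 / 600 = 1.67:1


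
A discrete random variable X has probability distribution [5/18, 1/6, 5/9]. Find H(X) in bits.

H(X) = -Σ p(x) log₂ p(x)
  -5/18 × log₂(5/18) = 0.5133
  -1/6 × log₂(1/6) = 0.4308
  -5/9 × log₂(5/9) = 0.4711
H(X) = 1.4153 bits


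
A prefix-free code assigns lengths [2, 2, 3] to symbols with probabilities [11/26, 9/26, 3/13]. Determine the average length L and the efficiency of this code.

Average length L = Σ p_i × l_i = 2.2308 bits
Entropy H = 1.5430 bits
Efficiency η = H/L × 100% = 69.17%


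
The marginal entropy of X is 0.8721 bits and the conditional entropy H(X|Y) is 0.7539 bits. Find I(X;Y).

I(X;Y) = H(X) - H(X|Y)
I(X;Y) = 0.8721 - 0.7539 = 0.1182 bits


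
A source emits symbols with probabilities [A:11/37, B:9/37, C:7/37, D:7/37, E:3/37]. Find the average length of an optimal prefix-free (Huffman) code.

Huffman tree construction:
Combine smallest probabilities repeatedly
Resulting codes:
  A: 11 (length 2)
  B: 01 (length 2)
  C: 101 (length 3)
  D: 00 (length 2)
  E: 100 (length 3)
Average length = Σ p(s) × length(s) = 2.2703 bits


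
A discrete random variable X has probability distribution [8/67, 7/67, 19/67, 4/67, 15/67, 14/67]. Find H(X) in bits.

H(X) = -Σ p(x) log₂ p(x)
  -8/67 × log₂(8/67) = 0.3661
  -7/67 × log₂(7/67) = 0.3405
  -19/67 × log₂(19/67) = 0.5156
  -4/67 × log₂(4/67) = 0.2428
  -15/67 × log₂(15/67) = 0.4834
  -14/67 × log₂(14/67) = 0.4720
H(X) = 2.4203 bits


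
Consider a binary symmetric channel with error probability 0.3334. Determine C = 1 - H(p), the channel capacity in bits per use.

For BSC with error probability p:
C = 1 - H(p) where H(p) is binary entropy
H(0.3334) = -0.3334 × log₂(0.3334) - 0.6666 × log₂(0.6666)
H(p) = 0.9184
C = 1 - 0.9184 = 0.0816 bits/use


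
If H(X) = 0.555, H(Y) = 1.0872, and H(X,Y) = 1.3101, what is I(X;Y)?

I(X;Y) = H(X) + H(Y) - H(X,Y)
I(X;Y) = 0.555 + 1.0872 - 1.3101 = 0.3321 bits


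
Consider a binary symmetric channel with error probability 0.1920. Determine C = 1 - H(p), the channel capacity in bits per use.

For BSC with error probability p:
C = 1 - H(p) where H(p) is binary entropy
H(0.1920) = -0.1920 × log₂(0.1920) - 0.8080 × log₂(0.8080)
H(p) = 0.7056
C = 1 - 0.7056 = 0.2944 bits/use


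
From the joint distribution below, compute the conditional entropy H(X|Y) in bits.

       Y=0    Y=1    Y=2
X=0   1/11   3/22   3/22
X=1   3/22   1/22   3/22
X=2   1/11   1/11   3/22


H(X|Y) = Σ_y p(y) H(X|Y=y)
  p(Y=0) = 7/22, H(X|Y=0) = 1.5567
  p(Y=1) = 3/11, H(X|Y=1) = 1.4591
  p(Y=2) = 9/22, H(X|Y=2) = 1.5850
H(X|Y) = 0.3182×1.5567 + 0.2727×1.4591 + 0.4091×1.5850 = 1.5416 bits


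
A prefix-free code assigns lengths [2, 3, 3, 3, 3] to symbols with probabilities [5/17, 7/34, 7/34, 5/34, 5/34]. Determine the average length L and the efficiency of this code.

Average length L = Σ p_i × l_i = 2.7059 bits
Entropy H = 2.2715 bits
Efficiency η = H/L × 100% = 83.95%


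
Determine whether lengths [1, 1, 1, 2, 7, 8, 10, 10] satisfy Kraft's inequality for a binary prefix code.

Kraft inequality: Σ 2^(-l_i) ≤ 1 for prefix-free code
Calculating: 2^(-1) + 2^(-1) + 2^(-1) + 2^(-2) + 2^(-7) + 2^(-8) + 2^(-10) + 2^(-10)
= 0.5 + 0.5 + 0.5 + 0.25 + 0.0078125 + 0.00390625 + 0.0009765625 + 0.0009765625
= 1.7637
Since 1.7637 > 1, prefix-free code does not exist


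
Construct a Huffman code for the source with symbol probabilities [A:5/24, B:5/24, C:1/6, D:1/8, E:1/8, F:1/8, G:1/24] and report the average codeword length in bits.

Huffman tree construction:
Combine smallest probabilities repeatedly
Resulting codes:
  A: 00 (length 2)
  B: 01 (length 2)
  C: 110 (length 3)
  D: 1111 (length 4)
  E: 100 (length 3)
  F: 101 (length 3)
  G: 1110 (length 4)
Average length = Σ p(s) × length(s) = 2.7500 bits


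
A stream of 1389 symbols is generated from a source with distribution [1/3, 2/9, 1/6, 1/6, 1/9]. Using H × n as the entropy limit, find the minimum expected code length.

Entropy H = 2.2244 bits/symbol
Minimum bits = H × n = 2.2244 × 1389
= 3089.68 bits


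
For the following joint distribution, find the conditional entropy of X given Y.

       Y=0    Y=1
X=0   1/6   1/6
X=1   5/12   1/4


H(X|Y) = Σ_y p(y) H(X|Y=y)
  p(Y=0) = 7/12, H(X|Y=0) = 0.8631
  p(Y=1) = 5/12, H(X|Y=1) = 0.9710
H(X|Y) = 0.5833×0.8631 + 0.4167×0.9710 = 0.9080 bits


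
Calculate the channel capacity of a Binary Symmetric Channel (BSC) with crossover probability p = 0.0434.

For BSC with error probability p:
C = 1 - H(p) where H(p) is binary entropy
H(0.0434) = -0.0434 × log₂(0.0434) - 0.9566 × log₂(0.9566)
H(p) = 0.2577
C = 1 - 0.2577 = 0.7423 bits/use


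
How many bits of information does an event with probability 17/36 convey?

Information content I(x) = -log₂(p(x))
I = -log₂(17/36) = -log₂(0.4722)
I = 1.0825 bits


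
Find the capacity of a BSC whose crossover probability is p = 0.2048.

For BSC with error probability p:
C = 1 - H(p) where H(p) is binary entropy
H(0.2048) = -0.2048 × log₂(0.2048) - 0.7952 × log₂(0.7952)
H(p) = 0.7314
C = 1 - 0.7314 = 0.2686 bits/use


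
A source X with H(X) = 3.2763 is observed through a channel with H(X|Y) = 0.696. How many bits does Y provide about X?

I(X;Y) = H(X) - H(X|Y)
I(X;Y) = 3.2763 - 0.696 = 2.5803 bits


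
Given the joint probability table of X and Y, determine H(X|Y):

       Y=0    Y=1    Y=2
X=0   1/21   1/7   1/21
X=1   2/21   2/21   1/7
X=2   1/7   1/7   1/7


H(X|Y) = Σ_y p(y) H(X|Y=y)
  p(Y=0) = 2/7, H(X|Y=0) = 1.4591
  p(Y=1) = 8/21, H(X|Y=1) = 1.5613
  p(Y=2) = 1/3, H(X|Y=2) = 1.4488
H(X|Y) = 0.2857×1.4591 + 0.3810×1.5613 + 0.3333×1.4488 = 1.4946 bits


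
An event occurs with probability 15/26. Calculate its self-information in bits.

Information content I(x) = -log₂(p(x))
I = -log₂(15/26) = -log₂(0.5769)
I = 0.7935 bits


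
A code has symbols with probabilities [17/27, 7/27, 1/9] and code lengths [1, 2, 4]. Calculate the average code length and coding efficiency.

Average length L = Σ p_i × l_i = 1.5926 bits
Entropy H = 1.2774 bits
Efficiency η = H/L × 100% = 80.21%


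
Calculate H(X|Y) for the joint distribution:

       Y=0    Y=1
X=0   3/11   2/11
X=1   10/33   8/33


H(X|Y) = Σ_y p(y) H(X|Y=y)
  p(Y=0) = 19/33, H(X|Y=0) = 0.9980
  p(Y=1) = 14/33, H(X|Y=1) = 0.9852
H(X|Y) = 0.5758×0.9980 + 0.4242×0.9852 = 0.9926 bits


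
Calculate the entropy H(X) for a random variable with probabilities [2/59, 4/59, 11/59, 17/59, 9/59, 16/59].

H(X) = -Σ p(x) log₂ p(x)
  -2/59 × log₂(2/59) = 0.1655
  -4/59 × log₂(4/59) = 0.2632
  -11/59 × log₂(11/59) = 0.4518
  -17/59 × log₂(17/59) = 0.5173
  -9/59 × log₂(9/59) = 0.4138
  -16/59 × log₂(16/59) = 0.5105
H(X) = 2.3221 bits


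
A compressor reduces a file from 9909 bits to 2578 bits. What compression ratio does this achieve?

Compression ratio = Original / Compressed
= 9909 / 2578 = 3.84:1


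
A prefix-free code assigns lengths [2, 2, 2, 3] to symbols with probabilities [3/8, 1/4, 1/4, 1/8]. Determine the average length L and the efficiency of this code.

Average length L = Σ p_i × l_i = 2.1250 bits
Entropy H = 1.9056 bits
Efficiency η = H/L × 100% = 89.68%


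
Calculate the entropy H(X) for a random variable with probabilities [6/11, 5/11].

H(X) = -Σ p(x) log₂ p(x)
  -6/11 × log₂(6/11) = 0.4770
  -5/11 × log₂(5/11) = 0.5170
H(X) = 0.9940 bits


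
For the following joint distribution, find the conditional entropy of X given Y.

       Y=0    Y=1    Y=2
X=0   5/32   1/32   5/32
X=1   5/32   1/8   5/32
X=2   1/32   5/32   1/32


H(X|Y) = Σ_y p(y) H(X|Y=y)
  p(Y=0) = 11/32, H(X|Y=0) = 1.3486
  p(Y=1) = 5/16, H(X|Y=1) = 1.3610
  p(Y=2) = 11/32, H(X|Y=2) = 1.3486
H(X|Y) = 0.3438×1.3486 + 0.3125×1.3610 + 0.3438×1.3486 = 1.3525 bits


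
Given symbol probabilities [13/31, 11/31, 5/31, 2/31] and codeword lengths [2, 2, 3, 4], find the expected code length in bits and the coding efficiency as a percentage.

Average length L = Σ p_i × l_i = 2.2903 bits
Entropy H = 1.7358 bits
Efficiency η = H/L × 100% = 75.79%


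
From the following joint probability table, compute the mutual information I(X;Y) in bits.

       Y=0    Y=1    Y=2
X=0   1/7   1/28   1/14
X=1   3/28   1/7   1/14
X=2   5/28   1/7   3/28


H(X) = 1.5502, H(Y) = 1.5502, H(X,Y) = 3.0531
I(X;Y) = H(X) + H(Y) - H(X,Y) = 0.0473 bits


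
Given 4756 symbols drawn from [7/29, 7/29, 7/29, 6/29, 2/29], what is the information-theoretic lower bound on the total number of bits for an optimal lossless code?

Entropy H = 2.2213 bits/symbol
Minimum bits = H × n = 2.2213 × 4756
= 10564.42 bits


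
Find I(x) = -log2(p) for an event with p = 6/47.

Information content I(x) = -log₂(p(x))
I = -log₂(6/47) = -log₂(0.1277)
I = 2.9696 bits


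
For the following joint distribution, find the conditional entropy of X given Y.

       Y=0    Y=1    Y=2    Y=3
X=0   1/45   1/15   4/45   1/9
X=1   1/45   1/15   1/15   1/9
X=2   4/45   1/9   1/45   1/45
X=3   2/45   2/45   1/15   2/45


H(X|Y) = Σ_y p(y) H(X|Y=y)
  p(Y=0) = 8/45, H(X|Y=0) = 1.7500
  p(Y=1) = 13/45, H(X|Y=1) = 1.9220
  p(Y=2) = 11/45, H(X|Y=2) = 1.8676
  p(Y=3) = 13/45, H(X|Y=3) = 1.7605
H(X|Y) = 0.1778×1.7500 + 0.2889×1.9220 + 0.2444×1.8676 + 0.2889×1.7605 = 1.8315 bits


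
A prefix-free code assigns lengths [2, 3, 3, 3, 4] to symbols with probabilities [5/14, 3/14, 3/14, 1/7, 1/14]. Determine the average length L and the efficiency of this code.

Average length L = Σ p_i × l_i = 2.7143 bits
Entropy H = 2.1560 bits
Efficiency η = H/L × 100% = 79.43%


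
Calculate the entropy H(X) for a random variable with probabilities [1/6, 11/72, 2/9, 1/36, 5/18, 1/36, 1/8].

H(X) = -Σ p(x) log₂ p(x)
  -1/6 × log₂(1/6) = 0.4308
  -11/72 × log₂(11/72) = 0.4141
  -2/9 × log₂(2/9) = 0.4822
  -1/36 × log₂(1/36) = 0.1436
  -5/18 × log₂(5/18) = 0.5133
  -1/36 × log₂(1/36) = 0.1436
  -1/8 × log₂(1/8) = 0.3750
H(X) = 2.5027 bits


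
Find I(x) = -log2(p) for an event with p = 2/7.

Information content I(x) = -log₂(p(x))
I = -log₂(2/7) = -log₂(0.2857)
I = 1.8074 bits


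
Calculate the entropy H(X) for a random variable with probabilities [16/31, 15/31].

H(X) = -Σ p(x) log₂ p(x)
  -16/31 × log₂(16/31) = 0.4925
  -15/31 × log₂(15/31) = 0.5068
H(X) = 0.9992 bits


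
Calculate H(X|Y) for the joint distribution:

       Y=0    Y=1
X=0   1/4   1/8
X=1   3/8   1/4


H(X|Y) = Σ_y p(y) H(X|Y=y)
  p(Y=0) = 5/8, H(X|Y=0) = 0.9710
  p(Y=1) = 3/8, H(X|Y=1) = 0.9183
H(X|Y) = 0.6250×0.9710 + 0.3750×0.9183 = 0.9512 bits


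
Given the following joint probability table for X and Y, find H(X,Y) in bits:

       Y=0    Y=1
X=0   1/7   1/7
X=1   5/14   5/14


H(X,Y) = -Σ p(x,y) log₂ p(x,y)
  p(0,0)=1/7: -0.1429 × log₂(0.1429) = 0.4011
  p(0,1)=1/7: -0.1429 × log₂(0.1429) = 0.4011
  p(1,0)=5/14: -0.3571 × log₂(0.3571) = 0.5305
  p(1,1)=5/14: -0.3571 × log₂(0.3571) = 0.5305
H(X,Y) = 1.8631 bits


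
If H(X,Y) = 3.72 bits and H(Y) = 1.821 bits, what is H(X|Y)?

Chain rule: H(X,Y) = H(X|Y) + H(Y)
H(X|Y) = H(X,Y) - H(Y) = 3.72 - 1.821 = 1.899 bits


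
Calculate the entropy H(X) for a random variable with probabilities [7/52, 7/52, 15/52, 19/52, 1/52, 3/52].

H(X) = -Σ p(x) log₂ p(x)
  -7/52 × log₂(7/52) = 0.3895
  -7/52 × log₂(7/52) = 0.3895
  -15/52 × log₂(15/52) = 0.5174
  -19/52 × log₂(19/52) = 0.5307
  -1/52 × log₂(1/52) = 0.1096
  -3/52 × log₂(3/52) = 0.2374
H(X) = 2.1741 bits


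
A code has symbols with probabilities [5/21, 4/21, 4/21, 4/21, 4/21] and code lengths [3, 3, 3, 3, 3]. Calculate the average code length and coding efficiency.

Average length L = Σ p_i × l_i = 3.0000 bits
Entropy H = 2.3157 bits
Efficiency η = H/L × 100% = 77.19%


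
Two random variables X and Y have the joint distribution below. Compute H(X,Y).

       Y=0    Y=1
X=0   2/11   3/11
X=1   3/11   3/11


H(X,Y) = -Σ p(x,y) log₂ p(x,y)
  p(0,0)=2/11: -0.1818 × log₂(0.1818) = 0.4472
  p(0,1)=3/11: -0.2727 × log₂(0.2727) = 0.5112
  p(1,0)=3/11: -0.2727 × log₂(0.2727) = 0.5112
  p(1,1)=3/11: -0.2727 × log₂(0.2727) = 0.5112
H(X,Y) = 1.9808 bits


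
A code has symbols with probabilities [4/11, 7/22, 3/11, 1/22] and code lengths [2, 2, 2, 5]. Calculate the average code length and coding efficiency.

Average length L = Σ p_i × l_i = 2.1364 bits
Entropy H = 1.7703 bits
Efficiency η = H/L × 100% = 82.86%


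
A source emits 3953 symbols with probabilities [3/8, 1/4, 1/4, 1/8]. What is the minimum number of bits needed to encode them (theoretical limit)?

Entropy H = 1.9056 bits/symbol
Minimum bits = H × n = 1.9056 × 3953
= 7532.99 bits


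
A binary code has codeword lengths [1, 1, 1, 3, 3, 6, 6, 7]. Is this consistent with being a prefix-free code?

Kraft inequality: Σ 2^(-l_i) ≤ 1 for prefix-free code
Calculating: 2^(-1) + 2^(-1) + 2^(-1) + 2^(-3) + 2^(-3) + 2^(-6) + 2^(-6) + 2^(-7)
= 0.5 + 0.5 + 0.5 + 0.125 + 0.125 + 0.015625 + 0.015625 + 0.0078125
= 1.7891
Since 1.7891 > 1, prefix-free code does not exist


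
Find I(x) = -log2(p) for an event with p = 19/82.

Information content I(x) = -log₂(p(x))
I = -log₂(19/82) = -log₂(0.2317)
I = 2.1096 bits


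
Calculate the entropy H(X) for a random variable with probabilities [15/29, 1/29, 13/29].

H(X) = -Σ p(x) log₂ p(x)
  -15/29 × log₂(15/29) = 0.4919
  -1/29 × log₂(1/29) = 0.1675
  -13/29 × log₂(13/29) = 0.5189
H(X) = 1.1784 bits


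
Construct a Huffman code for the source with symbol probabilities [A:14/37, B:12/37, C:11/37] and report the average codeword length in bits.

Huffman tree construction:
Combine smallest probabilities repeatedly
Resulting codes:
  A: 0 (length 1)
  B: 11 (length 2)
  C: 10 (length 2)
Average length = Σ p(s) × length(s) = 1.6216 bits


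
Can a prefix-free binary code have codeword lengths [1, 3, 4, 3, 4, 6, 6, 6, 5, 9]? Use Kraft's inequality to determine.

Kraft inequality: Σ 2^(-l_i) ≤ 1 for prefix-free code
Calculating: 2^(-1) + 2^(-3) + 2^(-4) + 2^(-3) + 2^(-4) + 2^(-6) + 2^(-6) + 2^(-6) + 2^(-5) + 2^(-9)
= 0.5 + 0.125 + 0.0625 + 0.125 + 0.0625 + 0.015625 + 0.015625 + 0.015625 + 0.03125 + 0.001953125
= 0.9551
Since 0.9551 ≤ 1, prefix-free code exists


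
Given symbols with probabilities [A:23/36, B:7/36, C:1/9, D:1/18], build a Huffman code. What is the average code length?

Huffman tree construction:
Combine smallest probabilities repeatedly
Resulting codes:
  A: 1 (length 1)
  B: 01 (length 2)
  C: 001 (length 3)
  D: 000 (length 3)
Average length = Σ p(s) × length(s) = 1.5278 bits


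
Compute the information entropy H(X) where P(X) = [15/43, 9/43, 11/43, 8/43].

H(X) = -Σ p(x) log₂ p(x)
  -15/43 × log₂(15/43) = 0.5300
  -9/43 × log₂(9/43) = 0.4723
  -11/43 × log₂(11/43) = 0.5031
  -8/43 × log₂(8/43) = 0.4514
H(X) = 1.9568 bits


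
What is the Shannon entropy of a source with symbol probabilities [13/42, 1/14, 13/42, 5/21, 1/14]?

H(X) = -Σ p(x) log₂ p(x)
  -13/42 × log₂(13/42) = 0.5237
  -1/14 × log₂(1/14) = 0.2720
  -13/42 × log₂(13/42) = 0.5237
  -5/21 × log₂(5/21) = 0.4929
  -1/14 × log₂(1/14) = 0.2720
H(X) = 2.0842 bits


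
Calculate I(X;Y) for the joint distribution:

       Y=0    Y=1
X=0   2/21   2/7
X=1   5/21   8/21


H(X) = 0.9587, H(Y) = 0.9183, H(X,Y) = 1.8628
I(X;Y) = H(X) + H(Y) - H(X,Y) = 0.0142 bits


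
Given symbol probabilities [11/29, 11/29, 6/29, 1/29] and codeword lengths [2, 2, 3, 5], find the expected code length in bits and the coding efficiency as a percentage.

Average length L = Σ p_i × l_i = 2.3103 bits
Entropy H = 1.6988 bits
Efficiency η = H/L × 100% = 73.53%


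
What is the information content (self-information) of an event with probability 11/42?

Information content I(x) = -log₂(p(x))
I = -log₂(11/42) = -log₂(0.2619)
I = 1.9329 bits


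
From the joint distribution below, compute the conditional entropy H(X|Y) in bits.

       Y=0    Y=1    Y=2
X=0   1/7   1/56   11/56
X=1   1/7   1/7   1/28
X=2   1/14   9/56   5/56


H(X|Y) = Σ_y p(y) H(X|Y=y)
  p(Y=0) = 5/14, H(X|Y=0) = 1.5219
  p(Y=1) = 9/28, H(X|Y=1) = 1.2516
  p(Y=2) = 9/28, H(X|Y=2) = 1.2997
H(X|Y) = 0.3571×1.5219 + 0.3214×1.2516 + 0.3214×1.2997 = 1.3636 bits


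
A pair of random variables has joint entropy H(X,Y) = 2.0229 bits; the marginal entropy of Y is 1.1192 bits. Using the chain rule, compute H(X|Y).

Chain rule: H(X,Y) = H(X|Y) + H(Y)
H(X|Y) = H(X,Y) - H(Y) = 2.0229 - 1.1192 = 0.9037 bits


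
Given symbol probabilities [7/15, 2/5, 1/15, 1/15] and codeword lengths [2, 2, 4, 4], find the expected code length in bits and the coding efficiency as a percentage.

Average length L = Σ p_i × l_i = 2.2667 bits
Entropy H = 1.5628 bits
Efficiency η = H/L × 100% = 68.95%


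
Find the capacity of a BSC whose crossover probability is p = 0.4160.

For BSC with error probability p:
C = 1 - H(p) where H(p) is binary entropy
H(0.4160) = -0.4160 × log₂(0.4160) - 0.5840 × log₂(0.5840)
H(p) = 0.9795
C = 1 - 0.9795 = 0.0205 bits/use


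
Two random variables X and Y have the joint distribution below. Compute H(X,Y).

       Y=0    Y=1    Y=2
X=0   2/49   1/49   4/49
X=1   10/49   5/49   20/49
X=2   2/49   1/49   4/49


H(X,Y) = -Σ p(x,y) log₂ p(x,y)
  p(0,0)=2/49: -0.0408 × log₂(0.0408) = 0.1884
  p(0,1)=1/49: -0.0204 × log₂(0.0204) = 0.1146
  p(0,2)=4/49: -0.0816 × log₂(0.0816) = 0.2951
  p(1,0)=10/49: -0.2041 × log₂(0.2041) = 0.4679
  p(1,1)=5/49: -0.1020 × log₂(0.1020) = 0.3360
  p(1,2)=20/49: -0.4082 × log₂(0.4082) = 0.5277
  p(2,0)=2/49: -0.0408 × log₂(0.0408) = 0.1884
  p(2,1)=1/49: -0.0204 × log₂(0.0204) = 0.1146
  p(2,2)=4/49: -0.0816 × log₂(0.0816) = 0.2951
H(X,Y) = 2.5276 bits


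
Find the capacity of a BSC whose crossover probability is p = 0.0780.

For BSC with error probability p:
C = 1 - H(p) where H(p) is binary entropy
H(0.0780) = -0.0780 × log₂(0.0780) - 0.9220 × log₂(0.9220)
H(p) = 0.3951
C = 1 - 0.3951 = 0.6049 bits/use


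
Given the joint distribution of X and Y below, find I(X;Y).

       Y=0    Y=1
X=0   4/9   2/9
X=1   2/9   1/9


H(X) = 0.9183, H(Y) = 0.9183, H(X,Y) = 1.8366
I(X;Y) = H(X) + H(Y) - H(X,Y) = 0.0000 bits


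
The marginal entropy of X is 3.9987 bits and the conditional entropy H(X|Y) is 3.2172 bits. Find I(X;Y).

I(X;Y) = H(X) - H(X|Y)
I(X;Y) = 3.9987 - 3.2172 = 0.7815 bits


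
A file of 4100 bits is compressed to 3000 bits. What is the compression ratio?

Compression ratio = Original / Compressed
= 4100 / 3000 = 1.37:1


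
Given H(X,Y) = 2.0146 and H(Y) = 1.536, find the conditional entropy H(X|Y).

Chain rule: H(X,Y) = H(X|Y) + H(Y)
H(X|Y) = H(X,Y) - H(Y) = 2.0146 - 1.536 = 0.4786 bits


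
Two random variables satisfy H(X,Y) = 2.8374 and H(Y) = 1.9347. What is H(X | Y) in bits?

Chain rule: H(X,Y) = H(X|Y) + H(Y)
H(X|Y) = H(X,Y) - H(Y) = 2.8374 - 1.9347 = 0.9027 bits


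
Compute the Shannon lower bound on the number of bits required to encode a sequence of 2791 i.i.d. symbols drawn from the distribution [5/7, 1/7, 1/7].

Entropy H = 1.1488 bits/symbol
Minimum bits = H × n = 1.1488 × 2791
= 3206.40 bits


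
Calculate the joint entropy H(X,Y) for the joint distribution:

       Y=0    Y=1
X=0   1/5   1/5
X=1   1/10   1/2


H(X,Y) = -Σ p(x,y) log₂ p(x,y)
  p(0,0)=1/5: -0.2000 × log₂(0.2000) = 0.4644
  p(0,1)=1/5: -0.2000 × log₂(0.2000) = 0.4644
  p(1,0)=1/10: -0.1000 × log₂(0.1000) = 0.3322
  p(1,1)=1/2: -0.5000 × log₂(0.5000) = 0.5000
H(X,Y) = 1.7610 bits


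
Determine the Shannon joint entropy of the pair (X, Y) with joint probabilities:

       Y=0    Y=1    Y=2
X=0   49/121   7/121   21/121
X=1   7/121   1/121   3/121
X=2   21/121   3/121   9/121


H(X,Y) = -Σ p(x,y) log₂ p(x,y)
  p(0,0)=49/121: -0.4050 × log₂(0.4050) = 0.5281
  p(0,1)=7/121: -0.0579 × log₂(0.0579) = 0.2379
  p(0,2)=21/121: -0.1736 × log₂(0.1736) = 0.4385
  p(1,0)=7/121: -0.0579 × log₂(0.0579) = 0.2379
  p(1,1)=1/121: -0.0083 × log₂(0.0083) = 0.0572
  p(1,2)=3/121: -0.0248 × log₂(0.0248) = 0.1322
  p(2,0)=21/121: -0.1736 × log₂(0.1736) = 0.4385
  p(2,1)=3/121: -0.0248 × log₂(0.0248) = 0.1322
  p(2,2)=9/121: -0.0744 × log₂(0.0744) = 0.2788
H(X,Y) = 2.4813 bits


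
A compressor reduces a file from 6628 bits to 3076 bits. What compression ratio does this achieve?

Compression ratio = Original / Compressed
= 6628 / 3076 = 2.15:1


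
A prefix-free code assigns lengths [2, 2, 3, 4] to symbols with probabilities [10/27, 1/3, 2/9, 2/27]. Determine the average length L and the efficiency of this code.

Average length L = Σ p_i × l_i = 2.3704 bits
Entropy H = 1.8194 bits
Efficiency η = H/L × 100% = 76.76%


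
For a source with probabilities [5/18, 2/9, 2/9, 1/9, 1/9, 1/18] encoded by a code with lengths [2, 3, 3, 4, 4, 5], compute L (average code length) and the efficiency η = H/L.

Average length L = Σ p_i × l_i = 3.0556 bits
Entropy H = 2.4138 bits
Efficiency η = H/L × 100% = 79.00%


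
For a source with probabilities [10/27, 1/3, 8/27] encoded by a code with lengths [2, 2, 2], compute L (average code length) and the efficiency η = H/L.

Average length L = Σ p_i × l_i = 2.0000 bits
Entropy H = 1.5790 bits
Efficiency η = H/L × 100% = 78.95%


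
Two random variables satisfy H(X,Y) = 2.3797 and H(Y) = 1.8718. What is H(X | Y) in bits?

Chain rule: H(X,Y) = H(X|Y) + H(Y)
H(X|Y) = H(X,Y) - H(Y) = 2.3797 - 1.8718 = 0.5079 bits


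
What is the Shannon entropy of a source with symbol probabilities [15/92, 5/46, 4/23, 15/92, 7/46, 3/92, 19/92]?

H(X) = -Σ p(x) log₂ p(x)
  -15/92 × log₂(15/92) = 0.4266
  -5/46 × log₂(5/46) = 0.3480
  -4/23 × log₂(4/23) = 0.4389
  -15/92 × log₂(15/92) = 0.4266
  -7/46 × log₂(7/46) = 0.4133
  -3/92 × log₂(3/92) = 0.1610
  -19/92 × log₂(19/92) = 0.4700
H(X) = 2.6845 bits


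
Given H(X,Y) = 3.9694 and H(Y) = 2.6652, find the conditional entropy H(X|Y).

Chain rule: H(X,Y) = H(X|Y) + H(Y)
H(X|Y) = H(X,Y) - H(Y) = 3.9694 - 2.6652 = 1.3042 bits


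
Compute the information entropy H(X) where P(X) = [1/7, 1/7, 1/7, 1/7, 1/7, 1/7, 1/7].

H(X) = -Σ p(x) log₂ p(x)
  -1/7 × log₂(1/7) = 0.4011
  -1/7 × log₂(1/7) = 0.4011
  -1/7 × log₂(1/7) = 0.4011
  -1/7 × log₂(1/7) = 0.4011
  -1/7 × log₂(1/7) = 0.4011
  -1/7 × log₂(1/7) = 0.4011
  -1/7 × log₂(1/7) = 0.4011
H(X) = 2.8074 bits


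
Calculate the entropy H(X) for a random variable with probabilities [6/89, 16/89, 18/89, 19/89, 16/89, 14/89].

H(X) = -Σ p(x) log₂ p(x)
  -6/89 × log₂(6/89) = 0.2623
  -16/89 × log₂(16/89) = 0.4451
  -18/89 × log₂(18/89) = 0.4663
  -19/89 × log₂(19/89) = 0.4756
  -16/89 × log₂(16/89) = 0.4451
  -14/89 × log₂(14/89) = 0.4197
H(X) = 2.5141 bits


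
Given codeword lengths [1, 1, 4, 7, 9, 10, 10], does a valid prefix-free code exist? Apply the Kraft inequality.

Kraft inequality: Σ 2^(-l_i) ≤ 1 for prefix-free code
Calculating: 2^(-1) + 2^(-1) + 2^(-4) + 2^(-7) + 2^(-9) + 2^(-10) + 2^(-10)
= 0.5 + 0.5 + 0.0625 + 0.0078125 + 0.001953125 + 0.0009765625 + 0.0009765625
= 1.0742
Since 1.0742 > 1, prefix-free code does not exist


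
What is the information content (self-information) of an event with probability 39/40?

Information content I(x) = -log₂(p(x))
I = -log₂(39/40) = -log₂(0.9750)
I = 0.0365 bits


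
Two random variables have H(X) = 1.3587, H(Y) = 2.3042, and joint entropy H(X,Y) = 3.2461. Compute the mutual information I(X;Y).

I(X;Y) = H(X) + H(Y) - H(X,Y)
I(X;Y) = 1.3587 + 2.3042 - 3.2461 = 0.4168 bits


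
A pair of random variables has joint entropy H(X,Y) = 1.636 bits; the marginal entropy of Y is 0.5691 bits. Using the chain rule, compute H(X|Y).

Chain rule: H(X,Y) = H(X|Y) + H(Y)
H(X|Y) = H(X,Y) - H(Y) = 1.636 - 0.5691 = 1.0669 bits


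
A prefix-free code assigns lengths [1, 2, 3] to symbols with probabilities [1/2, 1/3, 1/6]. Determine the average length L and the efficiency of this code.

Average length L = Σ p_i × l_i = 1.6667 bits
Entropy H = 1.4591 bits
Efficiency η = H/L × 100% = 87.55%


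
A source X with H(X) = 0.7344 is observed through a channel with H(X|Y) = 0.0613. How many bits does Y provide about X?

I(X;Y) = H(X) - H(X|Y)
I(X;Y) = 0.7344 - 0.0613 = 0.6731 bits


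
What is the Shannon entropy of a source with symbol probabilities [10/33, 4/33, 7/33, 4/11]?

H(X) = -Σ p(x) log₂ p(x)
  -10/33 × log₂(10/33) = 0.5220
  -4/33 × log₂(4/33) = 0.3690
  -7/33 × log₂(7/33) = 0.4745
  -4/11 × log₂(4/11) = 0.5307
H(X) = 1.8962 bits


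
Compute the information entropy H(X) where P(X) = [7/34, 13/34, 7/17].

H(X) = -Σ p(x) log₂ p(x)
  -7/34 × log₂(7/34) = 0.4694
  -13/34 × log₂(13/34) = 0.5303
  -7/17 × log₂(7/17) = 0.5271
H(X) = 1.5269 bits


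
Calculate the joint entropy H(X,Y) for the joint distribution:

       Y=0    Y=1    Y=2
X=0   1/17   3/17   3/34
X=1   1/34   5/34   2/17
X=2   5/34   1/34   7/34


H(X,Y) = -Σ p(x,y) log₂ p(x,y)
  p(0,0)=1/17: -0.0588 × log₂(0.0588) = 0.2404
  p(0,1)=3/17: -0.1765 × log₂(0.1765) = 0.4416
  p(0,2)=3/34: -0.0882 × log₂(0.0882) = 0.3090
  p(1,0)=1/34: -0.0294 × log₂(0.0294) = 0.1496
  p(1,1)=5/34: -0.1471 × log₂(0.1471) = 0.4067
  p(1,2)=2/17: -0.1176 × log₂(0.1176) = 0.3632
  p(2,0)=5/34: -0.1471 × log₂(0.1471) = 0.4067
  p(2,1)=1/34: -0.0294 × log₂(0.0294) = 0.1496
  p(2,2)=7/34: -0.2059 × log₂(0.2059) = 0.4694
H(X,Y) = 2.9364 bits


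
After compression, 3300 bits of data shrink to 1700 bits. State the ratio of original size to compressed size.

Compression ratio = Original / Compressed
= 3300 / 1700 = 1.94:1


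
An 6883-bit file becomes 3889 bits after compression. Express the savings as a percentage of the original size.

Space savings = (1 - Compressed/Original) × 100%
= (1 - 3889/6883) × 100%
= 43.50%


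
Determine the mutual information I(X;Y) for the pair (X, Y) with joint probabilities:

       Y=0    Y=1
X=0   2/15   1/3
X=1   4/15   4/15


H(X) = 0.9968, H(Y) = 0.9710, H(X,Y) = 1.9329
I(X;Y) = H(X) + H(Y) - H(X,Y) = 0.0348 bits


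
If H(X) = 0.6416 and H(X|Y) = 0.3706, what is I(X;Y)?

I(X;Y) = H(X) - H(X|Y)
I(X;Y) = 0.6416 - 0.3706 = 0.271 bits


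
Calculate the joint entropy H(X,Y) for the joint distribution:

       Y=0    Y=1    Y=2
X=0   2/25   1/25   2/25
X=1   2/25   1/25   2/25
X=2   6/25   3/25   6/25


H(X,Y) = -Σ p(x,y) log₂ p(x,y)
  p(0,0)=2/25: -0.0800 × log₂(0.0800) = 0.2915
  p(0,1)=1/25: -0.0400 × log₂(0.0400) = 0.1858
  p(0,2)=2/25: -0.0800 × log₂(0.0800) = 0.2915
  p(1,0)=2/25: -0.0800 × log₂(0.0800) = 0.2915
  p(1,1)=1/25: -0.0400 × log₂(0.0400) = 0.1858
  p(1,2)=2/25: -0.0800 × log₂(0.0800) = 0.2915
  p(2,0)=6/25: -0.2400 × log₂(0.2400) = 0.4941
  p(2,1)=3/25: -0.1200 × log₂(0.1200) = 0.3671
  p(2,2)=6/25: -0.2400 × log₂(0.2400) = 0.4941
H(X,Y) = 2.8929 bits


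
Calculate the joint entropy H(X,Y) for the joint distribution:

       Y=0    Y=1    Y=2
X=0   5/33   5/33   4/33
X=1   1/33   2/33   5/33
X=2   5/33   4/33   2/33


H(X,Y) = -Σ p(x,y) log₂ p(x,y)
  p(0,0)=5/33: -0.1515 × log₂(0.1515) = 0.4125
  p(0,1)=5/33: -0.1515 × log₂(0.1515) = 0.4125
  p(0,2)=4/33: -0.1212 × log₂(0.1212) = 0.3690
  p(1,0)=1/33: -0.0303 × log₂(0.0303) = 0.1529
  p(1,1)=2/33: -0.0606 × log₂(0.0606) = 0.2451
  p(1,2)=5/33: -0.1515 × log₂(0.1515) = 0.4125
  p(2,0)=5/33: -0.1515 × log₂(0.1515) = 0.4125
  p(2,1)=4/33: -0.1212 × log₂(0.1212) = 0.3690
  p(2,2)=2/33: -0.0606 × log₂(0.0606) = 0.2451
H(X,Y) = 3.0311 bits


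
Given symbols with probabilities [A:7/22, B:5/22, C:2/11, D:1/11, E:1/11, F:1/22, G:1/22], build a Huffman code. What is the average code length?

Huffman tree construction:
Combine smallest probabilities repeatedly
Resulting codes:
  A: 11 (length 2)
  B: 01 (length 2)
  C: 101 (length 3)
  D: 000 (length 3)
  E: 001 (length 3)
  F: 1000 (length 4)
  G: 1001 (length 4)
Average length = Σ p(s) × length(s) = 2.5455 bits


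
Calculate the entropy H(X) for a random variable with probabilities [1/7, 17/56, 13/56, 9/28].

H(X) = -Σ p(x) log₂ p(x)
  -1/7 × log₂(1/7) = 0.4011
  -17/56 × log₂(17/56) = 0.5221
  -13/56 × log₂(13/56) = 0.4891
  -9/28 × log₂(9/28) = 0.5263
H(X) = 1.9386 bits


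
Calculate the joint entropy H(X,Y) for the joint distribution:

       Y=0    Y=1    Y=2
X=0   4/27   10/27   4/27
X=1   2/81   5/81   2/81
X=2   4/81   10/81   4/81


H(X,Y) = -Σ p(x,y) log₂ p(x,y)
  p(0,0)=4/27: -0.1481 × log₂(0.1481) = 0.4081
  p(0,1)=10/27: -0.3704 × log₂(0.3704) = 0.5307
  p(0,2)=4/27: -0.1481 × log₂(0.1481) = 0.4081
  p(1,0)=2/81: -0.0247 × log₂(0.0247) = 0.1318
  p(1,1)=5/81: -0.0617 × log₂(0.0617) = 0.2480
  p(1,2)=2/81: -0.0247 × log₂(0.0247) = 0.1318
  p(2,0)=4/81: -0.0494 × log₂(0.0494) = 0.2143
  p(2,1)=10/81: -0.1235 × log₂(0.1235) = 0.3726
  p(2,2)=4/81: -0.0494 × log₂(0.0494) = 0.2143
H(X,Y) = 2.6599 bits


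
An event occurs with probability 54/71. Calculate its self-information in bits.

Information content I(x) = -log₂(p(x))
I = -log₂(54/71) = -log₂(0.7606)
I = 0.3949 bits


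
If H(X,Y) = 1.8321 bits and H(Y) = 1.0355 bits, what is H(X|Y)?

Chain rule: H(X,Y) = H(X|Y) + H(Y)
H(X|Y) = H(X,Y) - H(Y) = 1.8321 - 1.0355 = 0.7966 bits


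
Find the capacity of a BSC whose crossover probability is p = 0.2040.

For BSC with error probability p:
C = 1 - H(p) where H(p) is binary entropy
H(0.2040) = -0.2040 × log₂(0.2040) - 0.7960 × log₂(0.7960)
H(p) = 0.7299
C = 1 - 0.7299 = 0.2701 bits/use


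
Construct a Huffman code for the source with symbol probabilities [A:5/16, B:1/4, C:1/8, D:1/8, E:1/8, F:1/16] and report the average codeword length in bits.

Huffman tree construction:
Combine smallest probabilities repeatedly
Resulting codes:
  A: 11 (length 2)
  B: 01 (length 2)
  C: 001 (length 3)
  D: 100 (length 3)
  E: 101 (length 3)
  F: 000 (length 3)
Average length = Σ p(s) × length(s) = 2.4375 bits


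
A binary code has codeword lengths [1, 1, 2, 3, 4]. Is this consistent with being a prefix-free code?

Kraft inequality: Σ 2^(-l_i) ≤ 1 for prefix-free code
Calculating: 2^(-1) + 2^(-1) + 2^(-2) + 2^(-3) + 2^(-4)
= 0.5 + 0.5 + 0.25 + 0.125 + 0.0625
= 1.4375
Since 1.4375 > 1, prefix-free code does not exist


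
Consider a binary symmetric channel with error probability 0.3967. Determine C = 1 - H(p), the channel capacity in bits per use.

For BSC with error probability p:
C = 1 - H(p) where H(p) is binary entropy
H(0.3967) = -0.3967 × log₂(0.3967) - 0.6033 × log₂(0.6033)
H(p) = 0.9690
C = 1 - 0.9690 = 0.0310 bits/use


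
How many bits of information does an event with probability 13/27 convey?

Information content I(x) = -log₂(p(x))
I = -log₂(13/27) = -log₂(0.4815)
I = 1.0544 bits


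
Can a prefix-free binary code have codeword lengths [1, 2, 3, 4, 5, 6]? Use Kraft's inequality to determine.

Kraft inequality: Σ 2^(-l_i) ≤ 1 for prefix-free code
Calculating: 2^(-1) + 2^(-2) + 2^(-3) + 2^(-4) + 2^(-5) + 2^(-6)
= 0.5 + 0.25 + 0.125 + 0.0625 + 0.03125 + 0.015625
= 0.9844
Since 0.9844 ≤ 1, prefix-free code exists


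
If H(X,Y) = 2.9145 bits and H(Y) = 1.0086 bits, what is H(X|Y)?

Chain rule: H(X,Y) = H(X|Y) + H(Y)
H(X|Y) = H(X,Y) - H(Y) = 2.9145 - 1.0086 = 1.9059 bits


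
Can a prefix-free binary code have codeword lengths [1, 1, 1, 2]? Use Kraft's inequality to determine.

Kraft inequality: Σ 2^(-l_i) ≤ 1 for prefix-free code
Calculating: 2^(-1) + 2^(-1) + 2^(-1) + 2^(-2)
= 0.5 + 0.5 + 0.5 + 0.25
= 1.7500
Since 1.7500 > 1, prefix-free code does not exist


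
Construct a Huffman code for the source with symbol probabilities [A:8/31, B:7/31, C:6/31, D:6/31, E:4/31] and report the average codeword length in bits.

Huffman tree construction:
Combine smallest probabilities repeatedly
Resulting codes:
  A: 10 (length 2)
  B: 01 (length 2)
  C: 111 (length 3)
  D: 00 (length 2)
  E: 110 (length 3)
Average length = Σ p(s) × length(s) = 2.3226 bits


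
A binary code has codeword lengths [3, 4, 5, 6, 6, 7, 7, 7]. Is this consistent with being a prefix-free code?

Kraft inequality: Σ 2^(-l_i) ≤ 1 for prefix-free code
Calculating: 2^(-3) + 2^(-4) + 2^(-5) + 2^(-6) + 2^(-6) + 2^(-7) + 2^(-7) + 2^(-7)
= 0.125 + 0.0625 + 0.03125 + 0.015625 + 0.015625 + 0.0078125 + 0.0078125 + 0.0078125
= 0.2734
Since 0.2734 ≤ 1, prefix-free code exists


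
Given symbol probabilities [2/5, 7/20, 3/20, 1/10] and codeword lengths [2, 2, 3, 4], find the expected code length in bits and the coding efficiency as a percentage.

Average length L = Σ p_i × l_i = 2.3500 bits
Entropy H = 1.8016 bits
Efficiency η = H/L × 100% = 76.66%


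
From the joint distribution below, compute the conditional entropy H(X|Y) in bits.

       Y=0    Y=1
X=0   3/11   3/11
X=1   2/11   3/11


H(X|Y) = Σ_y p(y) H(X|Y=y)
  p(Y=0) = 5/11, H(X|Y=0) = 0.9710
  p(Y=1) = 6/11, H(X|Y=1) = 1.0000
H(X|Y) = 0.4545×0.9710 + 0.5455×1.0000 = 0.9868 bits


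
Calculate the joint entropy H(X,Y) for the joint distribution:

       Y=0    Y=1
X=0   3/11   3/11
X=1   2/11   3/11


H(X,Y) = -Σ p(x,y) log₂ p(x,y)
  p(0,0)=3/11: -0.2727 × log₂(0.2727) = 0.5112
  p(0,1)=3/11: -0.2727 × log₂(0.2727) = 0.5112
  p(1,0)=2/11: -0.1818 × log₂(0.1818) = 0.4472
  p(1,1)=3/11: -0.2727 × log₂(0.2727) = 0.5112
H(X,Y) = 1.9808 bits


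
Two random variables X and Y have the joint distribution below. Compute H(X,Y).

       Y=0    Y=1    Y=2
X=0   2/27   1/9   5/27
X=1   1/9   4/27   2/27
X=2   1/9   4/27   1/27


H(X,Y) = -Σ p(x,y) log₂ p(x,y)
  p(0,0)=2/27: -0.0741 × log₂(0.0741) = 0.2781
  p(0,1)=1/9: -0.1111 × log₂(0.1111) = 0.3522
  p(0,2)=5/27: -0.1852 × log₂(0.1852) = 0.4505
  p(1,0)=1/9: -0.1111 × log₂(0.1111) = 0.3522
  p(1,1)=4/27: -0.1481 × log₂(0.1481) = 0.4081
  p(1,2)=2/27: -0.0741 × log₂(0.0741) = 0.2781
  p(2,0)=1/9: -0.1111 × log₂(0.1111) = 0.3522
  p(2,1)=4/27: -0.1481 × log₂(0.1481) = 0.4081
  p(2,2)=1/27: -0.0370 × log₂(0.0370) = 0.1761
H(X,Y) = 3.0558 bits


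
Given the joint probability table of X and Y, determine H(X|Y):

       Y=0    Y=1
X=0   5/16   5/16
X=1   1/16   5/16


H(X|Y) = Σ_y p(y) H(X|Y=y)
  p(Y=0) = 3/8, H(X|Y=0) = 0.6500
  p(Y=1) = 5/8, H(X|Y=1) = 1.0000
H(X|Y) = 0.3750×0.6500 + 0.6250×1.0000 = 0.8688 bits


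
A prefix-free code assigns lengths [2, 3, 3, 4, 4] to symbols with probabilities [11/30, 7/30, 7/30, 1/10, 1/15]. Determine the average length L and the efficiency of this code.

Average length L = Σ p_i × l_i = 2.8000 bits
Entropy H = 2.1032 bits
Efficiency η = H/L × 100% = 75.11%


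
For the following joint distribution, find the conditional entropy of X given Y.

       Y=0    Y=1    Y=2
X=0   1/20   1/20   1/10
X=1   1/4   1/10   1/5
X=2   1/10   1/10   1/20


H(X|Y) = Σ_y p(y) H(X|Y=y)
  p(Y=0) = 2/5, H(X|Y=0) = 1.2988
  p(Y=1) = 1/4, H(X|Y=1) = 1.5219
  p(Y=2) = 7/20, H(X|Y=2) = 1.3788
H(X|Y) = 0.4000×1.2988 + 0.2500×1.5219 + 0.3500×1.3788 = 1.3826 bits


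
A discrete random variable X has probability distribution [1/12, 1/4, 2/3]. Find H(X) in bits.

H(X) = -Σ p(x) log₂ p(x)
  -1/12 × log₂(1/12) = 0.2987
  -1/4 × log₂(1/4) = 0.5000
  -2/3 × log₂(2/3) = 0.3900
H(X) = 1.1887 bits


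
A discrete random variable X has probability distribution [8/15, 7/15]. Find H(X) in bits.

H(X) = -Σ p(x) log₂ p(x)
  -8/15 × log₂(8/15) = 0.4837
  -7/15 × log₂(7/15) = 0.5131
H(X) = 0.9968 bits


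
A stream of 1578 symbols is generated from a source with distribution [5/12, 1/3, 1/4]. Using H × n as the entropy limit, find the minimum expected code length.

Entropy H = 1.5546 bits/symbol
Minimum bits = H × n = 1.5546 × 1578
= 2453.14 bits


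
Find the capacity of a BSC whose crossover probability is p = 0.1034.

For BSC with error probability p:
C = 1 - H(p) where H(p) is binary entropy
H(0.1034) = -0.1034 × log₂(0.1034) - 0.8966 × log₂(0.8966)
H(p) = 0.4797
C = 1 - 0.4797 = 0.5203 bits/use


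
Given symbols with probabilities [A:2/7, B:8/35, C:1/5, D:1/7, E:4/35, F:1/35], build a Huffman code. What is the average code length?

Huffman tree construction:
Combine smallest probabilities repeatedly
Resulting codes:
  A: 10 (length 2)
  B: 01 (length 2)
  C: 00 (length 2)
  D: 110 (length 3)
  E: 1111 (length 4)
  F: 1110 (length 4)
Average length = Σ p(s) × length(s) = 2.4286 bits


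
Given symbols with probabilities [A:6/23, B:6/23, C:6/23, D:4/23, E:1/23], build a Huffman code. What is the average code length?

Huffman tree construction:
Combine smallest probabilities repeatedly
Resulting codes:
  A: 01 (length 2)
  B: 10 (length 2)
  C: 11 (length 2)
  D: 001 (length 3)
  E: 000 (length 3)
Average length = Σ p(s) × length(s) = 2.2174 bits


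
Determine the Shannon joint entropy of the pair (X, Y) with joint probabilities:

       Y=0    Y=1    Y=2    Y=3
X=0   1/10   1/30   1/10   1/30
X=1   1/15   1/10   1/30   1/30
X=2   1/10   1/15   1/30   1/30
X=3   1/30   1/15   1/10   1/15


H(X,Y) = -Σ p(x,y) log₂ p(x,y)
  p(0,0)=1/10: -0.1000 × log₂(0.1000) = 0.3322
  p(0,1)=1/30: -0.0333 × log₂(0.0333) = 0.1636
  p(0,2)=1/10: -0.1000 × log₂(0.1000) = 0.3322
  p(0,3)=1/30: -0.0333 × log₂(0.0333) = 0.1636
  p(1,0)=1/15: -0.0667 × log₂(0.0667) = 0.2605
  p(1,1)=1/10: -0.1000 × log₂(0.1000) = 0.3322
  p(1,2)=1/30: -0.0333 × log₂(0.0333) = 0.1636
  p(1,3)=1/30: -0.0333 × log₂(0.0333) = 0.1636
  p(2,0)=1/10: -0.1000 × log₂(0.1000) = 0.3322
  p(2,1)=1/15: -0.0667 × log₂(0.0667) = 0.2605
  p(2,2)=1/30: -0.0333 × log₂(0.0333) = 0.1636
  p(2,3)=1/30: -0.0333 × log₂(0.0333) = 0.1636
  p(3,0)=1/30: -0.0333 × log₂(0.0333) = 0.1636
  p(3,1)=1/15: -0.0667 × log₂(0.0667) = 0.2605
  p(3,2)=1/10: -0.1000 × log₂(0.1000) = 0.3322
  p(3,3)=1/15: -0.0667 × log₂(0.0667) = 0.2605
H(X,Y) = 3.8477 bits


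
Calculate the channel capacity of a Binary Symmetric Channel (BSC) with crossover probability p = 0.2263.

For BSC with error probability p:
C = 1 - H(p) where H(p) is binary entropy
H(0.2263) = -0.2263 × log₂(0.2263) - 0.7737 × log₂(0.7737)
H(p) = 0.7715
C = 1 - 0.7715 = 0.2285 bits/use


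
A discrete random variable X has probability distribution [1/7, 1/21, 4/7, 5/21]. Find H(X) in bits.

H(X) = -Σ p(x) log₂ p(x)
  -1/7 × log₂(1/7) = 0.4011
  -1/21 × log₂(1/21) = 0.2092
  -4/7 × log₂(4/7) = 0.4613
  -5/21 × log₂(5/21) = 0.4929
H(X) = 1.5645 bits


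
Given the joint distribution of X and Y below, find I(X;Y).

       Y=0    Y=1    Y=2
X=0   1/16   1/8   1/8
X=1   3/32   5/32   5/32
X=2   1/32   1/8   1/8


H(X) = 1.5671, H(Y) = 1.5087, H(X,Y) = 3.0633
I(X;Y) = H(X) + H(Y) - H(X,Y) = 0.0125 bits


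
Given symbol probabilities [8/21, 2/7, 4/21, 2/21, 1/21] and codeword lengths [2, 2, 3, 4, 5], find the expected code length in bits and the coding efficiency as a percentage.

Average length L = Σ p_i × l_i = 2.5238 bits
Entropy H = 2.0347 bits
Efficiency η = H/L × 100% = 80.62%


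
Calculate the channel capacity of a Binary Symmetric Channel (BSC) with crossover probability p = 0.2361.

For BSC with error probability p:
C = 1 - H(p) where H(p) is binary entropy
H(0.2361) = -0.2361 × log₂(0.2361) - 0.7639 × log₂(0.7639)
H(p) = 0.7885
C = 1 - 0.7885 = 0.2115 bits/use


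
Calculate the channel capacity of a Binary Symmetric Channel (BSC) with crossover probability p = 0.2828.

For BSC with error probability p:
C = 1 - H(p) where H(p) is binary entropy
H(0.2828) = -0.2828 × log₂(0.2828) - 0.7172 × log₂(0.7172)
H(p) = 0.8592
C = 1 - 0.8592 = 0.1408 bits/use
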